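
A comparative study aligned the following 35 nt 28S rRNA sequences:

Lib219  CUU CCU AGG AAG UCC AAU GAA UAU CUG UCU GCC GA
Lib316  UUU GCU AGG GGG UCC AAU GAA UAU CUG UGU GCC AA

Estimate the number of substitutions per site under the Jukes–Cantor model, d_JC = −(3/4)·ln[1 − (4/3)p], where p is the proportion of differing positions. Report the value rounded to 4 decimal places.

The sequences differ at positions 1 (C/U), 4 (C/G), 10 (A/G), 11 (A/G), 29 (C/G), 34 (G/A).
p = 6/35 = 0.171429.
d = −0.75 · ln(1 − (4/3)·0.171429) = −0.75 · ln(0.771428) = −0.75 · (-0.259512) = 0.1946.

0.1946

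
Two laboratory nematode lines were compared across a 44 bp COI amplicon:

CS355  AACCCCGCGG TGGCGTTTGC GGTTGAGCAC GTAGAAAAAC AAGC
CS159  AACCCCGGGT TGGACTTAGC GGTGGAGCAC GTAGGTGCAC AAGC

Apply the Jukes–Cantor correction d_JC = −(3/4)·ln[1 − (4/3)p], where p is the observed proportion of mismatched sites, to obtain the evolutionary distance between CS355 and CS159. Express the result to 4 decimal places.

0.2708

Differing sites — 8:C/G; 10:G/T; 14:C/A; 15:G/C; 18:T/A; 24:T/G; 35:A/G; 36:A/T; 37:A/G; 38:A/C.
p = 10/44 = 0.227273.
d = −0.75 · ln(1 − (4/3)·0.227273) = −0.75 · ln(0.696969) = −0.75 · (-0.361014) = 0.2708.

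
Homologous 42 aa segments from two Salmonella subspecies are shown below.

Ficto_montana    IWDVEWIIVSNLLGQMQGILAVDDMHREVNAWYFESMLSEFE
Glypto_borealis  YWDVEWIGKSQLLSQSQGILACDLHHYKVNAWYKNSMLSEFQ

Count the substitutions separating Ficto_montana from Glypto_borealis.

The sequences differ at positions 1 (I/Y), 8 (I/G), 9 (V/K), 11 (N/Q), 14 (G/S), 16 (M/S), 22 (V/C), 24 (D/L), 25 (M/H), 27 (R/Y), 28 (E/K), 34 (F/K), 35 (E/N), 42 (E/Q).
That gives 14 mismatches out of 42 aligned sites, so the Hamming distance is 14.

14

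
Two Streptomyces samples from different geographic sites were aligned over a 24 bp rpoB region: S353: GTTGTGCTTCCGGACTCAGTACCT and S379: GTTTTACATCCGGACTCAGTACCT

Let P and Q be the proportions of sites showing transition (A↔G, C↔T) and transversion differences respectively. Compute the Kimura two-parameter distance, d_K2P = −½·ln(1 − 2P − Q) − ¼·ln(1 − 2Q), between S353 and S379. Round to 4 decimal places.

The sequences differ at positions 4 (G/T, transversion), 6 (G/A, transition), 8 (T/A, transversion).
Of the 3 differences, 1 transition and 2 transversions over 24 sites: P = 1/24 = 0.041667, Q = 2/24 = 0.083333.
d = −0.5·ln(0.833333) − 0.25·ln(0.833334) = −0.5·(-0.182322) − 0.25·(-0.182321) = 0.1367.

0.1367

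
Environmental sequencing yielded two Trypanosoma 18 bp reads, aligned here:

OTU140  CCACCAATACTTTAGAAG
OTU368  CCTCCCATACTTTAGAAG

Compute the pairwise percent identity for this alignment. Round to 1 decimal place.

88.9%

The sequences differ at positions 3 (A/T), 6 (A/C).
16 of the 18 sites match, so the percent identity is 16/18 × 100 = 88.9%.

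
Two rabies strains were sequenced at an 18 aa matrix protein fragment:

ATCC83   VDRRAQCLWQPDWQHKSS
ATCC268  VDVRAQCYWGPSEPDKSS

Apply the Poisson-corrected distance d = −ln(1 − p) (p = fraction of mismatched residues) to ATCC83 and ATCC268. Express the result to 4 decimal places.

0.4925

Differing sites — 3:R/V; 8:L/Y; 10:Q/G; 12:D/S; 13:W/E; 14:Q/P; 15:H/D.
p = 7/18 = 0.388889.
d = −ln(1 − 0.388889) = −ln(0.611111) = 0.4925.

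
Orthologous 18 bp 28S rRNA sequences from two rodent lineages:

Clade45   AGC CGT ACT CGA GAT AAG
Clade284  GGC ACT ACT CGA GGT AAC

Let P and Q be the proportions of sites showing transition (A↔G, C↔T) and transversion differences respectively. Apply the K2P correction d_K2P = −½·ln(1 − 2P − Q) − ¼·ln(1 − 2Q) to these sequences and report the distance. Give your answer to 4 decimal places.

0.3476

Mismatches occur at site 1 (A↔G, transition), site 4 (C↔A, transversion), site 5 (G↔C, transversion), site 14 (A↔G, transition), site 18 (G↔C, transversion).
Of the 5 differences, 2 transitions and 3 transversions over 18 sites: P = 2/18 = 0.111111, Q = 3/18 = 0.166667.
d = −0.5·ln(0.611111) − 0.25·ln(0.666666) = −0.5·(-0.492477) − 0.25·(-0.405466) = 0.3476.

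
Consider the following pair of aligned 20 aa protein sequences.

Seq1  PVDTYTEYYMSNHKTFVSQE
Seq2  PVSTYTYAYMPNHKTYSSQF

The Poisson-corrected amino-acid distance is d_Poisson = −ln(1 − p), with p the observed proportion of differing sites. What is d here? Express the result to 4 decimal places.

0.4308

Differing sites — 3:D/S; 7:E/Y; 8:Y/A; 11:S/P; 16:F/Y; 17:V/S; 20:E/F.
p = 7/20 = 0.350000.
d = −ln(1 − 0.350000) = −ln(0.650000) = 0.4308.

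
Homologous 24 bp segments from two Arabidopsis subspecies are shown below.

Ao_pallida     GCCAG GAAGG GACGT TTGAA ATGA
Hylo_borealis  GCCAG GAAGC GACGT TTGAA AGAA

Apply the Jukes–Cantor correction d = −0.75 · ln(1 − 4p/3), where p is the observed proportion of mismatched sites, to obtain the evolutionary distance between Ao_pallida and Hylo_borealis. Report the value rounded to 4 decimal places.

0.1367

Differing sites — 10:G/C; 22:T/G; 23:G/A.
p = 3/24 = 0.125000.
d = −0.75 · ln(1 − (4/3)·0.125000) = −0.75 · ln(0.833333) = −0.75 · (-0.182322) = 0.1367.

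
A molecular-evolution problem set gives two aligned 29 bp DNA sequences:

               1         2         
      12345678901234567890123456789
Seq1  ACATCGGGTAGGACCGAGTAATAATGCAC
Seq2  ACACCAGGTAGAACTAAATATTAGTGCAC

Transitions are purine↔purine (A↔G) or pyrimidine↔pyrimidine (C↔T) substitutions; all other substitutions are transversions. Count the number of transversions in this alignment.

Mismatches occur at site 4 (T↔C, transition), site 6 (G↔A, transition), site 12 (G↔A, transition), site 15 (C↔T, transition), site 16 (G↔A, transition), site 18 (G↔A, transition), site 21 (A↔T, transversion), site 24 (A↔G, transition).
Of the 8 differences, 7 transitions and 1 transversion, so the answer is 1.

1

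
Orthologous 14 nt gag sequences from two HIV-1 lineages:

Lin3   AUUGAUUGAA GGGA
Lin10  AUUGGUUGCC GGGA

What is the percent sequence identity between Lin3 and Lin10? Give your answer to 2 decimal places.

Differing sites — 5:A/G; 9:A/C; 10:A/C.
11 of the 14 sites match, so the percent identity is 11/14 × 100 = 78.57%.

78.57%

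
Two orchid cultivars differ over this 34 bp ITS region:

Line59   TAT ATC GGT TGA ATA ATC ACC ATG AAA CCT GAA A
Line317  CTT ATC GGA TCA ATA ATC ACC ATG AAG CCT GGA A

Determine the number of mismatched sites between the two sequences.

The sequences differ at positions 1 (T/C), 2 (A/T), 9 (T/A), 11 (G/C), 27 (A/G), 32 (A/G).
That gives 6 mismatches out of 34 aligned sites, so the Hamming distance is 6.

6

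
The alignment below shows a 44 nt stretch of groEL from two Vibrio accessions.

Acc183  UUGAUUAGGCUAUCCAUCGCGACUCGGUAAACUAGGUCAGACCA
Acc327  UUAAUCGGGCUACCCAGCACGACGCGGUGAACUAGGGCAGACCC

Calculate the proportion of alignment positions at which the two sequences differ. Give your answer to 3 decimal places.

The sequences differ at positions 3 (G/A), 6 (U/C), 7 (A/G), 13 (U/C), 17 (U/G), 19 (G/A), 24 (U/G), 29 (A/G), 37 (U/G), 44 (A/C).
There are 10 differences over 44 sites, so p = 10/44 = 0.227.

0.227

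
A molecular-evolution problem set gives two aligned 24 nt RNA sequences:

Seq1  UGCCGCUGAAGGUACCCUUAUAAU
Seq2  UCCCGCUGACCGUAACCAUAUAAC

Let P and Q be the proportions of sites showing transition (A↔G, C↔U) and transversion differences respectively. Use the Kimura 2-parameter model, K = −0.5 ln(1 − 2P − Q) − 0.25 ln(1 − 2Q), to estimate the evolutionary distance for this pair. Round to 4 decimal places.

Mismatches occur at site 2 (G/C, transversion), site 10 (A/C, transversion), site 11 (G/C, transversion), site 15 (C/A, transversion), site 18 (U/A, transversion), site 24 (U/C, transition).
Of the 6 differences, 1 transition and 5 transversions over 24 sites: P = 1/24 = 0.041667, Q = 5/24 = 0.208333.
d = −0.5·ln(0.708333) − 0.25·ln(0.583334) = −0.5·(-0.344841) − 0.25·(-0.538995) = 0.3072.

0.3072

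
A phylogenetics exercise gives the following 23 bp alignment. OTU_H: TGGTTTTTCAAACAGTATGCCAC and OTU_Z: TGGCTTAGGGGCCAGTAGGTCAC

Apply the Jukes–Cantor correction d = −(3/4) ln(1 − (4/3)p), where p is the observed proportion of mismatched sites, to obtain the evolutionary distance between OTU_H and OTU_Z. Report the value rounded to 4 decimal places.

0.5532

Mismatches occur at site 4 (T↔C), site 7 (T↔A), site 8 (T↔G), site 9 (C↔G), site 10 (A↔G), site 11 (A↔G), site 12 (A↔C), site 18 (T↔G), site 20 (C↔T).
p = 9/23 = 0.391304.
d = −0.75 · ln(1 − (4/3)·0.391304) = −0.75 · ln(0.478261) = −0.75 · (-0.737599) = 0.5532.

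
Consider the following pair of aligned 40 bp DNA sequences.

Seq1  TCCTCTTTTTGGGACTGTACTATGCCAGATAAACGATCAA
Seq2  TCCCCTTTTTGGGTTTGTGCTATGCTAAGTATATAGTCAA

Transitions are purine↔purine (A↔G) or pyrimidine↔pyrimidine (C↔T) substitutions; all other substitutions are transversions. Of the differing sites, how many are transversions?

2

Differing sites — 4:T/C (Ti); 14:A/T (Tv); 15:C/T (Ti); 19:A/G (Ti); 26:C/T (Ti); 28:G/A (Ti); 29:A/G (Ti); 32:A/T (Tv); 34:C/T (Ti); 35:G/A (Ti); 36:A/G (Ti).
Of the 11 differences, 9 transitions and 2 transversions, so the answer is 2.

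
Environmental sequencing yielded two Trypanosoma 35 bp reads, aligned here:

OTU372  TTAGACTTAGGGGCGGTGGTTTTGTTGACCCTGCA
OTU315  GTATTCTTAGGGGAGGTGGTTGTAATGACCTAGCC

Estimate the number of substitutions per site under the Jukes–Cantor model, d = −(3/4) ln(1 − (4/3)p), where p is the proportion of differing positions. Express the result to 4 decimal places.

0.3597

Differing sites — 1:T/G; 4:G/T; 5:A/T; 14:C/A; 22:T/G; 24:G/A; 25:T/A; 31:C/T; 32:T/A; 35:A/C.
p = 10/35 = 0.285714.
d = −0.75 · ln(1 − (4/3)·0.285714) = −0.75 · ln(0.619048) = −0.75 · (-0.479572) = 0.3597.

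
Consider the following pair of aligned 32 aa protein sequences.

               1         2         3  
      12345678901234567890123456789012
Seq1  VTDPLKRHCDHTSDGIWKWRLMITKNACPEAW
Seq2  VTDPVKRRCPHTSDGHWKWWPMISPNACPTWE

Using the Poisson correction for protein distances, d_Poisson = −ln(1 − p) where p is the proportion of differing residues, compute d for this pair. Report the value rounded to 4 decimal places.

0.4212

The sequences differ at positions 5 (L/V), 8 (H/R), 10 (D/P), 16 (I/H), 20 (R/W), 21 (L/P), 24 (T/S), 25 (K/P), 30 (E/T), 31 (A/W), 32 (W/E).
p = 11/32 = 0.343750.
d = −ln(1 − 0.343750) = −ln(0.656250) = 0.4212.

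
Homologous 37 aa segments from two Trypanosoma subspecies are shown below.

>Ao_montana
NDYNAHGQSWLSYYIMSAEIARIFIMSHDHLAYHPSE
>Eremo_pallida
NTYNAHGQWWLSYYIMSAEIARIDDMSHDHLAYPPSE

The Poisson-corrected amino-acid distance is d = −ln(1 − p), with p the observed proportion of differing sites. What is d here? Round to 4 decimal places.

0.1452

Differing sites — 2:D/T; 9:S/W; 24:F/D; 25:I/D; 34:H/P.
p = 5/37 = 0.135135.
d = −ln(1 − 0.135135) = −ln(0.864865) = 0.1452.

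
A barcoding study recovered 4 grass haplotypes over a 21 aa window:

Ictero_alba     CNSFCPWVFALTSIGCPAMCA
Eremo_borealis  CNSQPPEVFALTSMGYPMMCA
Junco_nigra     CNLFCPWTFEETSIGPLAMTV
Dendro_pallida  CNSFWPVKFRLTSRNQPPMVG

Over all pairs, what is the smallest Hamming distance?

Pairwise Hamming distances:
  Ictero_alba vs Eremo_borealis: 6
  Ictero_alba vs Junco_nigra: 8
  Ictero_alba vs Dendro_pallida: 10
  Eremo_borealis vs Junco_nigra: 13
  Eremo_borealis vs Dendro_pallida: 11
  Junco_nigra vs Dendro_pallida: 13
The smallest is 6, between Ictero_alba and Eremo_borealis.

6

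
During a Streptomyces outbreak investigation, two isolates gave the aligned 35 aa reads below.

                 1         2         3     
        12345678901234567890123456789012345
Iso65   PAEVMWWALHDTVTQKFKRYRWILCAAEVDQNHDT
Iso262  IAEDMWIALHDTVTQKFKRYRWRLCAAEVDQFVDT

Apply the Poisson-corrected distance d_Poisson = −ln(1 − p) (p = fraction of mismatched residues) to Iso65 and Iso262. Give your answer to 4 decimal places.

Differing sites — 1:P/I; 4:V/D; 7:W/I; 23:I/R; 32:N/F; 33:H/V.
p = 6/35 = 0.171429.
d = −ln(1 − 0.171429) = −ln(0.828571) = 0.1881.

0.1881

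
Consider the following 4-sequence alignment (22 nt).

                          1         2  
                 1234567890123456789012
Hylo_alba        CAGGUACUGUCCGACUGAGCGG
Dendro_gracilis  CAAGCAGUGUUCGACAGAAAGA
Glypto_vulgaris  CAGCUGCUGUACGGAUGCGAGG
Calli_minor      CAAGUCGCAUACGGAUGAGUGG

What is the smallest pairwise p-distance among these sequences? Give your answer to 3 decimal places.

0.318

Pairwise Hamming distances:
  Hylo_alba vs Dendro_gracilis: 8
  Hylo_alba vs Glypto_vulgaris: 7
  Hylo_alba vs Calli_minor: 9
  Dendro_gracilis vs Glypto_vulgaris: 12
  Dendro_gracilis vs Calli_minor: 11
  Glypto_vulgaris vs Calli_minor: 8
The smallest is 7 mismatches, between Hylo_alba and Glypto_vulgaris; p = 7/22 = 0.318.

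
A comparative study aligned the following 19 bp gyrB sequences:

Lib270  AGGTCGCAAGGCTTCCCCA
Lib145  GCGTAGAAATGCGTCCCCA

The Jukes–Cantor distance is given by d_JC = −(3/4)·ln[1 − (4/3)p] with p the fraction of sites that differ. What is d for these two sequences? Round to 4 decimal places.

0.4099

The sequences differ at positions 1 (A/G), 2 (G/C), 5 (C/A), 7 (C/A), 10 (G/T), 13 (T/G).
p = 6/19 = 0.315789.
d = −0.75 · ln(1 − (4/3)·0.315789) = −0.75 · ln(0.578948) = −0.75 · (-0.546543) = 0.4099.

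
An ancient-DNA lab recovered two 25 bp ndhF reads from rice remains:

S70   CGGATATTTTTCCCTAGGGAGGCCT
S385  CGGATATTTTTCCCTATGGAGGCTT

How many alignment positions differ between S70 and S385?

2

The sequences differ at positions 17 (G/T), 24 (C/T).
That gives 2 mismatches out of 25 aligned sites, so the Hamming distance is 2.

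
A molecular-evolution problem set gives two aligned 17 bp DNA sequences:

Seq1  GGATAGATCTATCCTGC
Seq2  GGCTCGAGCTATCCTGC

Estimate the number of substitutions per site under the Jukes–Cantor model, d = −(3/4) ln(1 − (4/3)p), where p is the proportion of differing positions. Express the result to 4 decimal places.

Mismatches occur at site 3 (A/C), site 5 (A/C), site 8 (T/G).
p = 3/17 = 0.176471.
d = −0.75 · ln(1 − (4/3)·0.176471) = −0.75 · ln(0.764705) = −0.75 · (-0.268265) = 0.2012.

0.2012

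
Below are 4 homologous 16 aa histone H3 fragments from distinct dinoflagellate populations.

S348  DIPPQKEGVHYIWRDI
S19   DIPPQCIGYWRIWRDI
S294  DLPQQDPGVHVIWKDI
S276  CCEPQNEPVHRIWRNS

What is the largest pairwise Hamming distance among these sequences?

11

Pairwise Hamming distances:
  S348 vs S19: 5
  S348 vs S294: 6
  S348 vs S276: 8
  S19 vs S294: 8
  S19 vs S276: 10
  S294 vs S276: 11
The largest is 11, between S294 and S276.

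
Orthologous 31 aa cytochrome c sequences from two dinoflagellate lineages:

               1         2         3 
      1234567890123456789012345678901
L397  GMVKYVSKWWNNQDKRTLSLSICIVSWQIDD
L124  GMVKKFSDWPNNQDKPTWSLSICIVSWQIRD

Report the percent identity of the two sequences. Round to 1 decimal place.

Mismatches occur at site 5 (Y↔K), site 6 (V↔F), site 8 (K↔D), site 10 (W↔P), site 16 (R↔P), site 18 (L↔W), site 30 (D↔R).
24 of the 31 sites match, so the percent identity is 24/31 × 100 = 77.4%.

77.4%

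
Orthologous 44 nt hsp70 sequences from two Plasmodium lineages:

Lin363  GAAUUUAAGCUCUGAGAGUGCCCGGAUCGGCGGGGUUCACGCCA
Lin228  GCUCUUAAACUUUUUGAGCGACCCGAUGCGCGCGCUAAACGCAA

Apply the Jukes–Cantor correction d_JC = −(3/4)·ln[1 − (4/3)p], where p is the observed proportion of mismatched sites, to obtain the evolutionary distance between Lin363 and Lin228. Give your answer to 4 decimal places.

The sequences differ at positions 2 (A/C), 3 (A/U), 4 (U/C), 9 (G/A), 12 (C/U), 14 (G/U), 15 (A/U), 19 (U/C), 21 (C/A), 24 (G/C), 28 (C/G), 29 (G/C), 33 (G/C), 35 (G/C), 37 (U/A), 38 (C/A), 43 (C/A).
p = 17/44 = 0.386364.
d = −0.75 · ln(1 − (4/3)·0.386364) = −0.75 · ln(0.484848) = −0.75 · (-0.723920) = 0.5429.

0.5429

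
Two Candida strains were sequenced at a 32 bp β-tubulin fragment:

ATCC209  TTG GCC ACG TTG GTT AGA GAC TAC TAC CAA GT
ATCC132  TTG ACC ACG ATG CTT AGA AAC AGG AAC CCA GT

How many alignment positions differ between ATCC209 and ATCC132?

9

The sequences differ at positions 4 (G/A), 10 (T/A), 13 (G/C), 19 (G/A), 22 (T/A), 23 (A/G), 24 (C/G), 25 (T/A), 29 (A/C).
That gives 9 mismatches out of 32 aligned sites, so the Hamming distance is 9.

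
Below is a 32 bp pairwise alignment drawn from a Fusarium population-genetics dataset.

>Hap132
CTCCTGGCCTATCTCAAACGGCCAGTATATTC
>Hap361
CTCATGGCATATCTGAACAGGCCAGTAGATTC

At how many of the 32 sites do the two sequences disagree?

6

Mismatches occur at site 4 (C↔A), site 9 (C↔A), site 15 (C↔G), site 18 (A↔C), site 19 (C↔A), site 28 (T↔G).
That gives 6 mismatches out of 32 aligned sites, so the Hamming distance is 6.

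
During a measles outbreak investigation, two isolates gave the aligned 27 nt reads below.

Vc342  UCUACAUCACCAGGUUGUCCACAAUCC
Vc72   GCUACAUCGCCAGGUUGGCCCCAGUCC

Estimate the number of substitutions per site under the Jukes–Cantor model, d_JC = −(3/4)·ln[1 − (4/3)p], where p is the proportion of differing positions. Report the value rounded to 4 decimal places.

0.2127

The sequences differ at positions 1 (U/G), 9 (A/G), 18 (U/G), 21 (A/C), 24 (A/G).
p = 5/27 = 0.185185.
d = −0.75 · ln(1 − (4/3)·0.185185) = −0.75 · ln(0.753087) = −0.75 · (-0.283575) = 0.2127.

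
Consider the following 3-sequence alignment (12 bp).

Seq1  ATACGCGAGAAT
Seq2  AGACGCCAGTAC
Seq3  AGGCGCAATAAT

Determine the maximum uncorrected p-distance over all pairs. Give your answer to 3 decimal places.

0.417

Pairwise Hamming distances:
  Seq1 vs Seq2: 4
  Seq1 vs Seq3: 4
  Seq2 vs Seq3: 5
The largest is 5 mismatches, between Seq2 and Seq3; p = 5/12 = 0.417.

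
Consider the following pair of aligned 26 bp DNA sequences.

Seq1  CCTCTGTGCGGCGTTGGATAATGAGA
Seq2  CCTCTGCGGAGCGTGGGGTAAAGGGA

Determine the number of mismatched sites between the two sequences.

The sequences differ at positions 7 (T/C), 9 (C/G), 10 (G/A), 15 (T/G), 18 (A/G), 22 (T/A), 24 (A/G).
That gives 7 mismatches out of 26 aligned sites, so the Hamming distance is 7.

7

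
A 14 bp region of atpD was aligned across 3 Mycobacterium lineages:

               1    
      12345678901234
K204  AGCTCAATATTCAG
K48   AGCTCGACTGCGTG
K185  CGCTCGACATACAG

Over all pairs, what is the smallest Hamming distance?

4

Pairwise Hamming distances:
  K204 vs K48: 7
  K204 vs K185: 4
  K48 vs K185: 6
The smallest is 4, between K204 and K185.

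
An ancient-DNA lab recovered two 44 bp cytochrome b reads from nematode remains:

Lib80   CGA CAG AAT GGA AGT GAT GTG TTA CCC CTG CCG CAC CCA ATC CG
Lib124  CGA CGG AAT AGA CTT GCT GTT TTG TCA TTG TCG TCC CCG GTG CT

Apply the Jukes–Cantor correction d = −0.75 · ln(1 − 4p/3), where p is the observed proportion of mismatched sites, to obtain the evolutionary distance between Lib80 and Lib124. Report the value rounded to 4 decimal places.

The sequences differ at positions 5 (A/G), 10 (G/A), 13 (A/C), 14 (G/T), 17 (A/C), 21 (G/T), 24 (A/G), 25 (C/T), 27 (C/A), 28 (C/T), 31 (C/T), 34 (C/T), 35 (A/C), 39 (A/G), 40 (A/G), 42 (C/G), 44 (G/T).
p = 17/44 = 0.386364.
d = −0.75 · ln(1 − (4/3)·0.386364) = −0.75 · ln(0.484848) = −0.75 · (-0.723920) = 0.5429.

0.5429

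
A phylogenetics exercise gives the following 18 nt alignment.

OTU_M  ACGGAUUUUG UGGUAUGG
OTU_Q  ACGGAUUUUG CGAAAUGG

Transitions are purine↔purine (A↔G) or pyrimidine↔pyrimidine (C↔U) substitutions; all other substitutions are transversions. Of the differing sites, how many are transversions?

1

Differing sites — 11:U/C (Ti); 13:G/A (Ti); 14:U/A (Tv).
Of the 3 differences, 2 transitions and 1 transversion, so the answer is 1.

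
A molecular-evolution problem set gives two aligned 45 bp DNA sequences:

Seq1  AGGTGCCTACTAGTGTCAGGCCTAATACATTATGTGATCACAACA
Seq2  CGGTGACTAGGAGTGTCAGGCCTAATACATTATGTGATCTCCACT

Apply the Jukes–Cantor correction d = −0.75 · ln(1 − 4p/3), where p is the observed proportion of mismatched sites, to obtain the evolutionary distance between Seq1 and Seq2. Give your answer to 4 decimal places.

0.1743

The sequences differ at positions 1 (A/C), 6 (C/A), 10 (C/G), 11 (T/G), 40 (A/T), 42 (A/C), 45 (A/T).
p = 7/45 = 0.155556.
d = −0.75 · ln(1 − (4/3)·0.155556) = −0.75 · ln(0.792592) = −0.75 · (-0.232447) = 0.1743.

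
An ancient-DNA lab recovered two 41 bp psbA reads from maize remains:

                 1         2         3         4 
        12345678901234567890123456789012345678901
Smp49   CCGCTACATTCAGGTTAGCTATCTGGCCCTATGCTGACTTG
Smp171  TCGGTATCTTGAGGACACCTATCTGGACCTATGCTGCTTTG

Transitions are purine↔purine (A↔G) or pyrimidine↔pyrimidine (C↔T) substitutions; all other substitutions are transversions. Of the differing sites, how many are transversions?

Differing sites — 1:C/T (Ti); 4:C/G (Tv); 7:C/T (Ti); 8:A/C (Tv); 11:C/G (Tv); 15:T/A (Tv); 16:T/C (Ti); 18:G/C (Tv); 27:C/A (Tv); 37:A/C (Tv); 38:C/T (Ti).
Of the 11 differences, 4 transitions and 7 transversions, so the answer is 7.

7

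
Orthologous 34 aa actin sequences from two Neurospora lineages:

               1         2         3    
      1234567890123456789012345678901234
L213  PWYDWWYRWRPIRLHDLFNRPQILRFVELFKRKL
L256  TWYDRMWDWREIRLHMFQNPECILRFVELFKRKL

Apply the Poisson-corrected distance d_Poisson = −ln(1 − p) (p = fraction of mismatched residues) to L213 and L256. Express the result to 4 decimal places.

Mismatches occur at site 1 (P↔T), site 5 (W↔R), site 6 (W↔M), site 7 (Y↔W), site 8 (R↔D), site 11 (P↔E), site 16 (D↔M), site 17 (L↔F), site 18 (F↔Q), site 20 (R↔P), site 21 (P↔E), site 22 (Q↔C).
p = 12/34 = 0.352941.
d = −ln(1 − 0.352941) = −ln(0.647059) = 0.4353.

0.4353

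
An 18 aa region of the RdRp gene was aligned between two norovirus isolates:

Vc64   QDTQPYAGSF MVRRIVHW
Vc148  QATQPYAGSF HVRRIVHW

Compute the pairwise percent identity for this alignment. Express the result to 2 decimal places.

88.89%

Mismatches occur at site 2 (D/A), site 11 (M/H).
16 of the 18 sites match, so the percent identity is 16/18 × 100 = 88.89%.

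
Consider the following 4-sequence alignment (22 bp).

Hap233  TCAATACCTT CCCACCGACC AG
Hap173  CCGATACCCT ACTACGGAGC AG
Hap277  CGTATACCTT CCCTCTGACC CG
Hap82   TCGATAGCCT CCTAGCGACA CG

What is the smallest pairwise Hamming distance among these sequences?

Pairwise Hamming distances:
  Hap233 vs Hap173: 7
  Hap233 vs Hap277: 6
  Hap233 vs Hap82: 7
  Hap173 vs Hap277: 9
  Hap173 vs Hap82: 8
  Hap277 vs Hap82: 10
The smallest is 6, between Hap233 and Hap277.

6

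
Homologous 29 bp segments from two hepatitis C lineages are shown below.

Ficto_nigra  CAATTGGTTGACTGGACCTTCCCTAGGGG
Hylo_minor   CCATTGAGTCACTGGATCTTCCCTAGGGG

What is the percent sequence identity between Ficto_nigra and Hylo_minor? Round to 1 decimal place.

82.8%

Differing sites — 2:A/C; 7:G/A; 8:T/G; 10:G/C; 17:C/T.
24 of the 29 sites match, so the percent identity is 24/29 × 100 = 82.8%.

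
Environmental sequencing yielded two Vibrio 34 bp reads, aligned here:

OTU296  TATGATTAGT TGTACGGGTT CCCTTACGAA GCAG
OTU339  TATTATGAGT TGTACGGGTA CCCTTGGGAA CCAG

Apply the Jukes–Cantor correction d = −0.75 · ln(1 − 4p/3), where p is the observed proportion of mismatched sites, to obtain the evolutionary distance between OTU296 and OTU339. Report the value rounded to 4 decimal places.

0.2012

Differing sites — 4:G/T; 7:T/G; 20:T/A; 26:A/G; 27:C/G; 31:G/C.
p = 6/34 = 0.176471.
d = −0.75 · ln(1 − (4/3)·0.176471) = −0.75 · ln(0.764705) = −0.75 · (-0.268265) = 0.2012.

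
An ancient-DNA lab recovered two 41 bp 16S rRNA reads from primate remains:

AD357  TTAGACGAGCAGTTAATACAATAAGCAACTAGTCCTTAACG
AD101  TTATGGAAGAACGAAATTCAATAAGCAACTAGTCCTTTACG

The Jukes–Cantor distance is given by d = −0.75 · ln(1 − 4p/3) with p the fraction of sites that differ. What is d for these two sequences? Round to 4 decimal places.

Mismatches occur at site 4 (G→T), site 5 (A→G), site 6 (C→G), site 7 (G→A), site 10 (C→A), site 12 (G→C), site 13 (T→G), site 14 (T→A), site 18 (A→T), site 38 (A→T).
p = 10/41 = 0.243902.
d = −0.75 · ln(1 − (4/3)·0.243902) = −0.75 · ln(0.674797) = −0.75 · (-0.393343) = 0.2950.

0.2950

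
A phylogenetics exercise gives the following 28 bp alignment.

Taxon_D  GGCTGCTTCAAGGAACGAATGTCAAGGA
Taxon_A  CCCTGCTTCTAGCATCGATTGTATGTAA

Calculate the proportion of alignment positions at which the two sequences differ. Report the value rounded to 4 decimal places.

0.3929

Mismatches occur at site 1 (G↔C), site 2 (G↔C), site 10 (A↔T), site 13 (G↔C), site 15 (A↔T), site 19 (A↔T), site 23 (C↔A), site 24 (A↔T), site 25 (A↔G), site 26 (G↔T), site 27 (G↔A).
There are 11 differences over 28 sites, so p = 11/28 = 0.3929.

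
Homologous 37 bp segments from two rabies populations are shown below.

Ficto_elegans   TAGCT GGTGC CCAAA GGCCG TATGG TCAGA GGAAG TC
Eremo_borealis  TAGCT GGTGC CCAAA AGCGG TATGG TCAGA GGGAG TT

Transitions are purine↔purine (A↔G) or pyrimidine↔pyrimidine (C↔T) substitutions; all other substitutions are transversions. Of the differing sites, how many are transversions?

1

Mismatches occur at site 16 (G↔A, transition), site 19 (C↔G, transversion), site 33 (A↔G, transition), site 37 (C↔T, transition).
Of the 4 differences, 3 transitions and 1 transversion, so the answer is 1.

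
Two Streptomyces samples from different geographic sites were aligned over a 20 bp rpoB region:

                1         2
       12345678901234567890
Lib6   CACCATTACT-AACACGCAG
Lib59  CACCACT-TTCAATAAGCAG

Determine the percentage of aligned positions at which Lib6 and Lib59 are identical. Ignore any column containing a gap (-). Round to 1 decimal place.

77.8%

Excluding the 2 gap columns leaves 18 comparable sites.
Differing sites — 6:T/C; 9:C/T; 14:C/T; 16:C/A.
14 of the 18 comparable sites match, so the percent identity is 14/18 × 100 = 77.8%.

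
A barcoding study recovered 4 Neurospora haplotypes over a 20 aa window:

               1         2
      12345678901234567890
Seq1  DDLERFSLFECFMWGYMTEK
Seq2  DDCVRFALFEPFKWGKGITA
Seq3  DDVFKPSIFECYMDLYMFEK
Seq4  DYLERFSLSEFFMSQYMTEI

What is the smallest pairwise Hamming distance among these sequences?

Pairwise Hamming distances:
  Seq1 vs Seq2: 10
  Seq1 vs Seq3: 9
  Seq1 vs Seq4: 6
  Seq2 vs Seq3: 16
  Seq2 vs Seq4: 14
  Seq3 vs Seq4: 13
The smallest is 6, between Seq1 and Seq4.

6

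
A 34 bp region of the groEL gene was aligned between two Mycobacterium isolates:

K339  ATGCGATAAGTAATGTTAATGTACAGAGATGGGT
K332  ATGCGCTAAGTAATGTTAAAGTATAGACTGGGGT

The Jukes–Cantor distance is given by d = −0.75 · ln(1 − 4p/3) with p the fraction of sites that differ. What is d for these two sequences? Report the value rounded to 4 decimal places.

The sequences differ at positions 6 (A/C), 20 (T/A), 24 (C/T), 28 (G/C), 29 (A/T), 30 (T/G).
p = 6/34 = 0.176471.
d = −0.75 · ln(1 − (4/3)·0.176471) = −0.75 · ln(0.764705) = −0.75 · (-0.268265) = 0.2012.

0.2012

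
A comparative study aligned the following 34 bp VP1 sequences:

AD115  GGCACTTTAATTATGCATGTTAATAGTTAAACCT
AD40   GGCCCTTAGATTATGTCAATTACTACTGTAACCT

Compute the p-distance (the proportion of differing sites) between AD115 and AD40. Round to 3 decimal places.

The sequences differ at positions 4 (A/C), 8 (T/A), 9 (A/G), 16 (C/T), 17 (A/C), 18 (T/A), 19 (G/A), 23 (A/C), 26 (G/C), 28 (T/G), 29 (A/T).
There are 11 differences over 34 sites, so p = 11/34 = 0.324.

0.324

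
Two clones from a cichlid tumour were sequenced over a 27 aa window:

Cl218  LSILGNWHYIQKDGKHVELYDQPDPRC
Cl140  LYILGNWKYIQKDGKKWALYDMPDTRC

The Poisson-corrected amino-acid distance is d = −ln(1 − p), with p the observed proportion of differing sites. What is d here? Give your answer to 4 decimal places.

Differing sites — 2:S/Y; 8:H/K; 16:H/K; 17:V/W; 18:E/A; 22:Q/M; 25:P/T.
p = 7/27 = 0.259259.
d = −ln(1 − 0.259259) = −ln(0.740741) = 0.3001.

0.3001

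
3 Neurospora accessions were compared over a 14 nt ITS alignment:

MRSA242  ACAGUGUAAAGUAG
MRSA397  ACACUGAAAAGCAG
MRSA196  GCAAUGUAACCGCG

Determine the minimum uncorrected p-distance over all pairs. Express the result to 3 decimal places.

0.214

Pairwise Hamming distances:
  MRSA242 vs MRSA397: 3
  MRSA242 vs MRSA196: 6
  MRSA397 vs MRSA196: 7
The smallest is 3 mismatches, between MRSA242 and MRSA397; p = 3/14 = 0.214.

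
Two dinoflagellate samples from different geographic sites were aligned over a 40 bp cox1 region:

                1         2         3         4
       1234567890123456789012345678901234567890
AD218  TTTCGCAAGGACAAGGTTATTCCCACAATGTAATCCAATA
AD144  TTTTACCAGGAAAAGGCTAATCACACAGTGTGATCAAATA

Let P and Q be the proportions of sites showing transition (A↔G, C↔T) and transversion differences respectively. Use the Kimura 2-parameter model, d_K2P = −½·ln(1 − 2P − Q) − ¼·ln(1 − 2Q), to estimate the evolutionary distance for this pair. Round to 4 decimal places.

Mismatches occur at site 4 (C/T, transition), site 5 (G/A, transition), site 7 (A/C, transversion), site 12 (C/A, transversion), site 17 (T/C, transition), site 20 (T/A, transversion), site 23 (C/A, transversion), site 28 (A/G, transition), site 32 (A/G, transition), site 36 (C/A, transversion).
Of the 10 differences, 5 transitions and 5 transversions over 40 sites: P = 5/40 = 0.125000, Q = 5/40 = 0.125000.
d = −0.5·ln(0.625000) − 0.25·ln(0.750000) = −0.5·(-0.470004) − 0.25·(-0.287682) = 0.3069.

0.3069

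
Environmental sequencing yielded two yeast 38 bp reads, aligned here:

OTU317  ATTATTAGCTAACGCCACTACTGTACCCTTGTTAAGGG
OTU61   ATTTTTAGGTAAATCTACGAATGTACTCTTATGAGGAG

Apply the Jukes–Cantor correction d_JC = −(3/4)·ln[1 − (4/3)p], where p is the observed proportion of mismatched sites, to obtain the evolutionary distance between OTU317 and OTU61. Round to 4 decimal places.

0.4099

The sequences differ at positions 4 (A/T), 9 (C/G), 13 (C/A), 14 (G/T), 16 (C/T), 19 (T/G), 21 (C/A), 27 (C/T), 31 (G/A), 33 (T/G), 35 (A/G), 37 (G/A).
p = 12/38 = 0.315789.
d = −0.75 · ln(1 − (4/3)·0.315789) = −0.75 · ln(0.578948) = −0.75 · (-0.546543) = 0.4099.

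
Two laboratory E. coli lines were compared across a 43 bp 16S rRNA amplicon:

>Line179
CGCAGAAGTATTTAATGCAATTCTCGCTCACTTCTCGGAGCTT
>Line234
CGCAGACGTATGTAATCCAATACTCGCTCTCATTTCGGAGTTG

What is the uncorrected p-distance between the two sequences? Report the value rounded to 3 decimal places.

0.209

The sequences differ at positions 7 (A/C), 12 (T/G), 17 (G/C), 22 (T/A), 30 (A/T), 32 (T/A), 34 (C/T), 41 (C/T), 43 (T/G).
There are 9 differences over 43 sites, so p = 9/43 = 0.209.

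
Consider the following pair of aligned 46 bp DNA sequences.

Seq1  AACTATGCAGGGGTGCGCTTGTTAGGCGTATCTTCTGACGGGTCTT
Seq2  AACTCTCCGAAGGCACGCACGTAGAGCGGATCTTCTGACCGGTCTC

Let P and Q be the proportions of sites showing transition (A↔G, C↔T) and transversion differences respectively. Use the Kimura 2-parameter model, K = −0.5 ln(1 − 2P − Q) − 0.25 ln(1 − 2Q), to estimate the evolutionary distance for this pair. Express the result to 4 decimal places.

0.4444

Differing sites — 5:A/C (Tv); 7:G/C (Tv); 9:A/G (Ti); 10:G/A (Ti); 11:G/A (Ti); 14:T/C (Ti); 15:G/A (Ti); 19:T/A (Tv); 20:T/C (Ti); 23:T/A (Tv); 24:A/G (Ti); 25:G/A (Ti); 29:T/G (Tv); 40:G/C (Tv); 46:T/C (Ti).
Of the 15 differences, 9 transitions and 6 transversions over 46 sites: P = 9/46 = 0.195652, Q = 6/46 = 0.130435.
d = −0.5·ln(0.478261) − 0.25·ln(0.739130) = −0.5·(-0.737599) − 0.25·(-0.302281) = 0.4444.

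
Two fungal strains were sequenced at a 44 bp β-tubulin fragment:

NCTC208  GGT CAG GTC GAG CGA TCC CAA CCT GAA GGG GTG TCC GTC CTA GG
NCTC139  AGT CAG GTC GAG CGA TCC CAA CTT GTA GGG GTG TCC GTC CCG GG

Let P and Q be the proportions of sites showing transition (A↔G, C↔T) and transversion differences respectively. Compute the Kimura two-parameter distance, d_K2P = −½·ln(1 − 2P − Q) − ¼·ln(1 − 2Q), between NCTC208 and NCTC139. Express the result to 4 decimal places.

The sequences differ at positions 1 (G/A, transition), 23 (C/T, transition), 26 (A/T, transversion), 41 (T/C, transition), 42 (A/G, transition).
Of the 5 differences, 4 transitions and 1 transversion over 44 sites: P = 4/44 = 0.090909, Q = 1/44 = 0.022727.
d = −0.5·ln(0.795455) − 0.25·ln(0.954546) = −0.5·(-0.228841) − 0.25·(-0.046519) = 0.1261.

0.1261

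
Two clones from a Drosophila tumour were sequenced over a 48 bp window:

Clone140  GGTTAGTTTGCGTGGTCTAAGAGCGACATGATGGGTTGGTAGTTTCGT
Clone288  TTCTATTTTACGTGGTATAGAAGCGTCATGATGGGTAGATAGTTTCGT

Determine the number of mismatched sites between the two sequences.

11

Differing sites — 1:G/T; 2:G/T; 3:T/C; 6:G/T; 10:G/A; 17:C/A; 20:A/G; 21:G/A; 26:A/T; 37:T/A; 39:G/A.
That gives 11 mismatches out of 48 aligned sites, so the Hamming distance is 11.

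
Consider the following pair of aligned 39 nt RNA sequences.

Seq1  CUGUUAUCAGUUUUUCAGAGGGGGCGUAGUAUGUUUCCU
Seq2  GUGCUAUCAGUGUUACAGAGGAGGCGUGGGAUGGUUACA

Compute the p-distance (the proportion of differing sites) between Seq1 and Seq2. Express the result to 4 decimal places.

0.2564

Mismatches occur at site 1 (C↔G), site 4 (U↔C), site 12 (U↔G), site 15 (U↔A), site 22 (G↔A), site 28 (A↔G), site 30 (U↔G), site 34 (U↔G), site 37 (C↔A), site 39 (U↔A).
There are 10 differences over 39 sites, so p = 10/39 = 0.2564.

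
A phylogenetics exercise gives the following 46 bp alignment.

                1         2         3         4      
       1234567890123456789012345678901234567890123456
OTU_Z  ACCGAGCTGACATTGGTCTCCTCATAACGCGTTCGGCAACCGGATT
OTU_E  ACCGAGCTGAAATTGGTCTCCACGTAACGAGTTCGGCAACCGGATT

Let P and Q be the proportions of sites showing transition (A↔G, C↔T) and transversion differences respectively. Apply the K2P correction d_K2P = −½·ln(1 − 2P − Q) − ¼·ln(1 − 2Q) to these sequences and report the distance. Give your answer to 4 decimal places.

0.0925

Differing sites — 11:C/A (Tv); 22:T/A (Tv); 24:A/G (Ti); 30:C/A (Tv).
Of the 4 differences, 1 transition and 3 transversions over 46 sites: P = 1/46 = 0.021739, Q = 3/46 = 0.065217.
d = −0.5·ln(0.891305) − 0.25·ln(0.869566) = −0.5·(-0.115069) − 0.25·(-0.139761) = 0.0925.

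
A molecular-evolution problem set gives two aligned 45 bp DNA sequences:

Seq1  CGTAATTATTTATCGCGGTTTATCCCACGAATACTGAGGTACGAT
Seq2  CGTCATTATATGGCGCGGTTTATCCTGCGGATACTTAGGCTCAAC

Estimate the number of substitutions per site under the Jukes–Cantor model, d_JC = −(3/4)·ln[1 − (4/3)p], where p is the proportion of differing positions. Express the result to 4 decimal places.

The sequences differ at positions 4 (A/C), 10 (T/A), 12 (A/G), 13 (T/G), 26 (C/T), 27 (A/G), 30 (A/G), 36 (G/T), 40 (T/C), 41 (A/T), 43 (G/A), 45 (T/C).
p = 12/45 = 0.266667.
d = −0.75 · ln(1 − (4/3)·0.266667) = −0.75 · ln(0.644444) = −0.75 · (-0.439367) = 0.3295.

0.3295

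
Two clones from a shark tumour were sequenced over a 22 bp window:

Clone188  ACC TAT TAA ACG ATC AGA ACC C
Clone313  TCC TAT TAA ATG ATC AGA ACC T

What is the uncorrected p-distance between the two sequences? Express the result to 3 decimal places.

0.136

Differing sites — 1:A/T; 11:C/T; 22:C/T.
There are 3 differences over 22 sites, so p = 3/22 = 0.136.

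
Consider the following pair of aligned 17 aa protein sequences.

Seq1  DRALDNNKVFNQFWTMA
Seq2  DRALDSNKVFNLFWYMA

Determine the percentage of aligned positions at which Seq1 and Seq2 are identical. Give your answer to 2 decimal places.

82.35%

Differing sites — 6:N/S; 12:Q/L; 15:T/Y.
14 of the 17 sites match, so the percent identity is 14/17 × 100 = 82.35%.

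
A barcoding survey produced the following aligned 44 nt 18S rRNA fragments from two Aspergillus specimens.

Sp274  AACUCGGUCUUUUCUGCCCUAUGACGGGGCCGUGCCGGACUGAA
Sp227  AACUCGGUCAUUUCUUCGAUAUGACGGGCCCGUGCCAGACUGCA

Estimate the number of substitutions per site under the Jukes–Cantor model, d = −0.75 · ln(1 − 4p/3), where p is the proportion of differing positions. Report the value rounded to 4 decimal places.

Differing sites — 10:U/A; 16:G/U; 18:C/G; 19:C/A; 29:G/C; 37:G/A; 43:A/C.
p = 7/44 = 0.159091.
d = −0.75 · ln(1 − (4/3)·0.159091) = −0.75 · ln(0.787879) = −0.75 · (-0.238411) = 0.1788.

0.1788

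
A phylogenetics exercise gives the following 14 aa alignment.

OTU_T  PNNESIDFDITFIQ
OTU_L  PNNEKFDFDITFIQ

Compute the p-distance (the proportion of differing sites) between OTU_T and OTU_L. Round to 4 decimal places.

The sequences differ at positions 5 (S/K), 6 (I/F).
There are 2 differences over 14 sites, so p = 2/14 = 0.1429.

0.1429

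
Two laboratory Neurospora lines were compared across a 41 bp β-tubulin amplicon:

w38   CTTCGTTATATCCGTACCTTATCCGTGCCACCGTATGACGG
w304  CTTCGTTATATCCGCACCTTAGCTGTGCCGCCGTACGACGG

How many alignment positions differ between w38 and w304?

Mismatches occur at site 15 (T↔C), site 22 (T↔G), site 24 (C↔T), site 30 (A↔G), site 36 (T↔C).
That gives 5 mismatches out of 41 aligned sites, so the Hamming distance is 5.

5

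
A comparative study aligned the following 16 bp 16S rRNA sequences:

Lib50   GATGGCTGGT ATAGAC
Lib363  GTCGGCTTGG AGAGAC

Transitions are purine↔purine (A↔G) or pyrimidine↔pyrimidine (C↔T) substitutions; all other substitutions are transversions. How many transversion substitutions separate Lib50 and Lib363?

4

The sequences differ at positions 2 (A/T, transversion), 3 (T/C, transition), 8 (G/T, transversion), 10 (T/G, transversion), 12 (T/G, transversion).
Of the 5 differences, 1 transition and 4 transversions, so the answer is 4.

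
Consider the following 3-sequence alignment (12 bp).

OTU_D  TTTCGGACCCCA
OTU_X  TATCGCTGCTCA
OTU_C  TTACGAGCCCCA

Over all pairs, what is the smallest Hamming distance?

3

Pairwise Hamming distances:
  OTU_D vs OTU_X: 5
  OTU_D vs OTU_C: 3
  OTU_X vs OTU_C: 6
The smallest is 3, between OTU_D and OTU_C.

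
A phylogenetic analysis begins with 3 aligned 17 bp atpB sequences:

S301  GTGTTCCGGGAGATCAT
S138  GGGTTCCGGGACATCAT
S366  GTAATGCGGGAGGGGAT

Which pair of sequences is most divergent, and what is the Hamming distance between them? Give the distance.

8

Pairwise Hamming distances:
  S301 vs S138: 2
  S301 vs S366: 6
  S138 vs S366: 8
The largest is 8, between S138 and S366.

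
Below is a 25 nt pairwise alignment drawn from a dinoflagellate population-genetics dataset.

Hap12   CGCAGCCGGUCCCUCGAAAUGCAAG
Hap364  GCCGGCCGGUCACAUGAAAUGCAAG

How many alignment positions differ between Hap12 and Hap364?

6

Differing sites — 1:C/G; 2:G/C; 4:A/G; 12:C/A; 14:U/A; 15:C/U.
That gives 6 mismatches out of 25 aligned sites, so the Hamming distance is 6.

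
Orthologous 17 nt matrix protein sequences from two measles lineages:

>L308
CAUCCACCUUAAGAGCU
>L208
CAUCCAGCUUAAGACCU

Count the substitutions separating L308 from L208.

The sequences differ at positions 7 (C/G), 15 (G/C).
That gives 2 mismatches out of 17 aligned sites, so the Hamming distance is 2.

2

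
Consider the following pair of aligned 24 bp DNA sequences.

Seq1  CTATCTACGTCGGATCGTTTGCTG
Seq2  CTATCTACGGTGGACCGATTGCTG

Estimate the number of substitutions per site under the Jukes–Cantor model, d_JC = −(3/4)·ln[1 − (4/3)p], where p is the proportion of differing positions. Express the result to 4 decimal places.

0.1885

The sequences differ at positions 10 (T/G), 11 (C/T), 15 (T/C), 18 (T/A).
p = 4/24 = 0.166667.
d = −0.75 · ln(1 − (4/3)·0.166667) = −0.75 · ln(0.777777) = −0.75 · (-0.251315) = 0.1885.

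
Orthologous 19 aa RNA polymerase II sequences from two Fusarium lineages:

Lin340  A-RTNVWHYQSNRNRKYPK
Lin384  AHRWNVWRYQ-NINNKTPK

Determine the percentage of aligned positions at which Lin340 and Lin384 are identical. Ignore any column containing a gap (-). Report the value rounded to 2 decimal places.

70.59%

Excluding the 2 gap columns leaves 17 comparable sites.
Mismatches occur at site 4 (T↔W), site 8 (H↔R), site 13 (R↔I), site 15 (R↔N), site 17 (Y↔T).
12 of the 17 comparable sites match, so the percent identity is 12/17 × 100 = 70.59%.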